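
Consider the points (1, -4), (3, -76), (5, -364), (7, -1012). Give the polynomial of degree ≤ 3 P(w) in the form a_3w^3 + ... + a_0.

Newton's divided differences:
P[1,3] = (-76 - (-4)) / (3 - 1) = -36
P[3,5] = (-364 - (-76)) / (5 - 3) = -144
P[5,7] = (-1012 - (-364)) / (7 - 5) = -324
P[1,3,5] = (-144 - (-36)) / (5 - 1) = -27
P[3,5,7] = (-324 - (-144)) / (7 - 3) = -45
P[1,3,5,7] = (-45 - (-27)) / (7 - 1) = -3
P(w) = -4 + (-36)·(w - 1) + (-27)·(w - 1)(w - 3) + (-3)·(w - 1)(w - 3)(w - 5)
Expanding: P(w) = -3w^3 + 3w - 4

P(w) = -3w^3 + 3w - 4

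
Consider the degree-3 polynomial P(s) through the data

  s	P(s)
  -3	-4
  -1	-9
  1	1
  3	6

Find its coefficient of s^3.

-5/12

Build the Lagrange basis polynomials:
L_0(s) = (s + 1)(s - 1)(s - 3) / [-48] = -(1/48)s^3 + (1/16)s^2 + (1/48)s - 1/16
L_1(s) = (s + 3)(s - 1)(s - 3) / [16] = (1/16)s^3 - (1/16)s^2 - (9/16)s + 9/16
L_2(s) = (s + 3)(s + 1)(s - 3) / [-16] = -(1/16)s^3 - (1/16)s^2 + (9/16)s + 9/16
L_3(s) = (s + 3)(s + 1)(s - 1) / [48] = (1/48)s^3 + (1/16)s^2 - (1/48)s - 1/16
P(s) = (-4)·L_0 + (-9)·L_1 + 1·L_2 + 6·L_3
Only the coefficient of s^3 is needed; take it from each L_i and combine:
(-4)·(-1/48) + (-9)·(1/16) + 1·(-1/16) + 6·(1/48) = -5/12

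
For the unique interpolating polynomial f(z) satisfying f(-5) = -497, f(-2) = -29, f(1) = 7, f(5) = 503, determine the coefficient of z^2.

Build the Lagrange basis polynomials:
L_0(z) = (z + 2)(z - 1)(z - 5) / [-180] = -(1/180)z^3 + (1/45)z^2 + (7/180)z - 1/18
L_1(z) = (z + 5)(z - 1)(z - 5) / [63] = (1/63)z^3 - (1/63)z^2 - (25/63)z + 25/63
L_2(z) = (z + 5)(z + 2)(z - 5) / [-72] = -(1/72)z^3 - (1/36)z^2 + (25/72)z + 25/36
L_3(z) = (z + 5)(z + 2)(z - 1) / [280] = (1/280)z^3 + (3/140)z^2 + (3/280)z - 1/28
f(z) = (-497)·L_0 + (-29)·L_1 + 7·L_2 + 503·L_3
Only the coefficient of z^2 is needed; take it from each L_i and combine:
(-497)·(1/45) + (-29)·(-1/63) + 7·(-1/36) + 503·(3/140) = 0

0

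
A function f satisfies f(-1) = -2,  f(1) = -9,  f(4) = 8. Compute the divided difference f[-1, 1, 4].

11/6

f[-1,1] = (-9 - (-2)) / (1 - (-1)) = -7/2
f[1,4] = (8 - (-9)) / (4 - 1) = 17/3
f[-1,1,4] = (17/3 - (-7/2)) / (4 - (-1)) = 11/6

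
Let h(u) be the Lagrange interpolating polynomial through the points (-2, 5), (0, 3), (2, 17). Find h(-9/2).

30

L_0(-9/2) = (-9/2)·(-13/2)/[(-2)·(-4)] = 117/32
L_1(-9/2) = (-5/2)·(-13/2)/[(2)·(-2)] = -65/16
L_2(-9/2) = (-5/2)·(-9/2)/[(4)·(2)] = 45/32
Sum: 5·(117/32) + 3·(-65/16) + 17·(45/32) = 30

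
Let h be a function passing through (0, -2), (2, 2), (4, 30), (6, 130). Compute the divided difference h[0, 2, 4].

h[0,2] = (2 - (-2)) / (2 - 0) = 2
h[2,4] = (30 - 2) / (4 - 2) = 14
h[0,2,4] = (14 - 2) / (4 - 0) = 3

3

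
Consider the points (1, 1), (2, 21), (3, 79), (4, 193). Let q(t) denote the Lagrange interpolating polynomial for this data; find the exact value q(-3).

Evaluate each Lagrange basis at t = -3:
L_0(-3) = (-5)·(-6)·(-7)/[(-1)·(-2)·(-3)] = 35
L_1(-3) = (-4)·(-6)·(-7)/[(1)·(-1)·(-2)] = -84
L_2(-3) = (-4)·(-5)·(-7)/[(2)·(1)·(-1)] = 70
L_3(-3) = (-4)·(-5)·(-6)/[(3)·(2)·(1)] = -20
Sum: 1·(35) + 21·(-84) + 79·(70) + 193·(-20) = -59

-59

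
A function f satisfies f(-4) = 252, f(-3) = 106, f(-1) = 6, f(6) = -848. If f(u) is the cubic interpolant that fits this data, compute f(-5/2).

Evaluate each Lagrange basis at u = -5/2:
L_0(-5/2) = (1/2)·(-3/2)·(-17/2)/[(-1)·(-3)·(-10)] = -17/80
L_1(-5/2) = (3/2)·(-3/2)·(-17/2)/[(1)·(-2)·(-9)] = 17/16
L_2(-5/2) = (3/2)·(1/2)·(-17/2)/[(3)·(2)·(-7)] = 17/112
L_3(-5/2) = (3/2)·(1/2)·(-3/2)/[(10)·(9)·(7)] = -1/560
Sum: 252·(-17/80) + 106·(17/16) + 6·(17/112) + (-848)·(-1/560) = 123/2

123/2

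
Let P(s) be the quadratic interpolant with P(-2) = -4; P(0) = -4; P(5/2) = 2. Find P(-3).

-12/5

Using Newton's divided-difference form:
P[-2,0] = (-4 - (-4)) / (0 - (-2)) = 0
P[0,5/2] = (2 - (-4)) / (5/2 - 0) = 12/5
P[-2,0,5/2] = (12/5 - 0) / (5/2 - (-2)) = 8/15
P(-3) = -4 + 0·(-1) + (8/15)·(-1)·(-3) = -12/5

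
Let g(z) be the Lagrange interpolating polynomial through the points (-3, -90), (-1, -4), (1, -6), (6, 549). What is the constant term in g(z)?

Build the Lagrange basis polynomials:
L_0(z) = (z + 1)(z - 1)(z - 6) / [-72] = -(1/72)z^3 + (1/12)z^2 + (1/72)z - 1/12
L_1(z) = (z + 3)(z - 1)(z - 6) / [28] = (1/28)z^3 - (1/7)z^2 - (15/28)z + 9/14
L_2(z) = (z + 3)(z + 1)(z - 6) / [-40] = -(1/40)z^3 + (1/20)z^2 + (21/40)z + 9/20
L_3(z) = (z + 3)(z + 1)(z - 1) / [315] = (1/315)z^3 + (1/105)z^2 - (1/315)z - 1/105
g(z) = (-90)·L_0 + (-4)·L_1 + (-6)·L_2 + 549·L_3
Only the constant term is needed; take it from each L_i and combine:
(-90)·(-1/12) + (-4)·(9/14) + (-6)·(9/20) + 549·(-1/105) = -3

-3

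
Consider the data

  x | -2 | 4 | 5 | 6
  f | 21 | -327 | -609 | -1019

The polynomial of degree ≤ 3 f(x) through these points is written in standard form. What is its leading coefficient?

-4

The leading coefficient equals the top divided difference f[-2,4,5,6].
f[-2,4] = (-327 - 21) / (4 - (-2)) = -58
f[4,5] = (-609 - (-327)) / (5 - 4) = -282
f[5,6] = (-1019 - (-609)) / (6 - 5) = -410
f[-2,4,5] = (-282 - (-58)) / (5 - (-2)) = -32
f[4,5,6] = (-410 - (-282)) / (6 - 4) = -64
f[-2,4,5,6] = (-64 - (-32)) / (6 - (-2)) = -4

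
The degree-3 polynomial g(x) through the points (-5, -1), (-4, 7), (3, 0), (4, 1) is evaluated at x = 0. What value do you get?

22/3

Using Newton's divided-difference form:
g[-5,-4] = (7 - (-1)) / (-4 - (-5)) = 8
g[-4,3] = (0 - 7) / (3 - (-4)) = -1
g[3,4] = (1 - 0) / (4 - 3) = 1
g[-5,-4,3] = (-1 - 8) / (3 - (-5)) = -9/8
g[-4,3,4] = (1 - (-1)) / (4 - (-4)) = 1/4
g[-5,-4,3,4] = (1/4 - (-9/8)) / (4 - (-5)) = 11/72
g(0) = -1 + 8·(5) + (-9/8)·(5)·(4) + (11/72)·(5)·(4)·(-3) = 22/3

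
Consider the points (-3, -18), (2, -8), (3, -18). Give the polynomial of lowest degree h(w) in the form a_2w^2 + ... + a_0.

h(w) = -2w^2

Build the Lagrange basis polynomials:
L_0(w) = (w - 2)(w - 3) / [30] = (1/30)w^2 - (1/6)w + 1/5
L_1(w) = (w + 3)(w - 3) / [-5] = -(1/5)w^2 + 9/5
L_2(w) = (w + 3)(w - 2) / [6] = (1/6)w^2 + (1/6)w - 1
h(w) = (-18)·L_0 + (-8)·L_1 + (-18)·L_2
  (-18)·L_0(w) = -(3/5)w^2 + 3w - 18/5
  (-8)·L_1(w) = (8/5)w^2 - 72/5
  (-18)·L_2(w) = -3w^2 - 3w + 18
Adding term by term: -2w^2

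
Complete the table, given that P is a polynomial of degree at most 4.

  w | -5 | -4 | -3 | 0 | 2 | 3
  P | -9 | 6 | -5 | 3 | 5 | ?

The 5 known values determine P uniquely (degree ≤ 4).
Evaluate each Lagrange basis at w = 3:
L_0(3) = (7)·(6)·(3)·(1)/[(-1)·(-2)·(-5)·(-7)] = 9/5
L_1(3) = (8)·(6)·(3)·(1)/[(1)·(-1)·(-4)·(-6)] = -6
L_2(3) = (8)·(7)·(3)·(1)/[(2)·(1)·(-3)·(-5)] = 28/5
L_3(3) = (8)·(7)·(6)·(1)/[(5)·(4)·(3)·(-2)] = -14/5
L_4(3) = (8)·(7)·(6)·(3)/[(7)·(6)·(5)·(2)] = 12/5
Sum: (-9)·(9/5) + 6·(-6) + (-5)·(28/5) + 3·(-14/5) + 5·(12/5) = -383/5

-383/5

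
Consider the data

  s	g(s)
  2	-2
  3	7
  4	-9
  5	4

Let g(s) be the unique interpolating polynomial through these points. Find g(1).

Evaluate each Lagrange basis at s = 1:
L_0(1) = (-2)·(-3)·(-4)/[(-1)·(-2)·(-3)] = 4
L_1(1) = (-1)·(-3)·(-4)/[(1)·(-1)·(-2)] = -6
L_2(1) = (-1)·(-2)·(-4)/[(2)·(1)·(-1)] = 4
L_3(1) = (-1)·(-2)·(-3)/[(3)·(2)·(1)] = -1
Sum: (-2)·(4) + 7·(-6) + (-9)·(4) + 4·(-1) = -90

-90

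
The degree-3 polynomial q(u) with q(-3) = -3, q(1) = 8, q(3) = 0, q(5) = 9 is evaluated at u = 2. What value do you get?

99/32

Using Newton's divided-difference form:
q[-3,1] = (8 - (-3)) / (1 - (-3)) = 11/4
q[1,3] = (0 - 8) / (3 - 1) = -4
q[3,5] = (9 - 0) / (5 - 3) = 9/2
q[-3,1,3] = (-4 - 11/4) / (3 - (-3)) = -9/8
q[1,3,5] = (9/2 - (-4)) / (5 - 1) = 17/8
q[-3,1,3,5] = (17/8 - (-9/8)) / (5 - (-3)) = 13/32
q(2) = -3 + (11/4)·(5) + (-9/8)·(5)·(1) + (13/32)·(5)·(1)·(-1) = 99/32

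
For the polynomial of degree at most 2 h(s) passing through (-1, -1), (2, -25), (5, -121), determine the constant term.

-1

Build the Lagrange basis polynomials:
L_0(s) = (s - 2)(s - 5) / [18] = (1/18)s^2 - (7/18)s + 5/9
L_1(s) = (s + 1)(s - 5) / [-9] = -(1/9)s^2 + (4/9)s + 5/9
L_2(s) = (s + 1)(s - 2) / [18] = (1/18)s^2 - (1/18)s - 1/9
h(s) = (-1)·L_0 + (-25)·L_1 + (-121)·L_2
Only the constant term is needed; take it from each L_i and combine:
(-1)·(5/9) + (-25)·(5/9) + (-121)·(-1/9) = -1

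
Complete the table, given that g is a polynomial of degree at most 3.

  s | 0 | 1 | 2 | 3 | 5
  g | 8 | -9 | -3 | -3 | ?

The 4 known values determine g uniquely (degree ≤ 3).
Evaluate each Lagrange basis at s = 5:
L_0(5) = (4)·(3)·(2)/[(-1)·(-2)·(-3)] = -4
L_1(5) = (5)·(3)·(2)/[(1)·(-1)·(-2)] = 15
L_2(5) = (5)·(4)·(2)/[(2)·(1)·(-1)] = -20
L_3(5) = (5)·(4)·(3)/[(3)·(2)·(1)] = 10
Sum: 8·(-4) + (-9)·(15) + (-3)·(-20) + (-3)·(10) = -137

-137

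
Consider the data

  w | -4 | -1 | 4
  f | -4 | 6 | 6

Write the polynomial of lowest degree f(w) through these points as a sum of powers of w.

f(w) = -(5/12)w^2 + (5/4)w + 23/3

Newton's divided differences:
f[-4,-1] = (6 - (-4)) / (-1 - (-4)) = 10/3
f[-1,4] = (6 - 6) / (4 - (-1)) = 0
f[-4,-1,4] = (0 - 10/3) / (4 - (-4)) = -5/12
f(w) = -4 + (10/3)·(w + 4) + (-5/12)·(w + 4)(w + 1)
Expanding: f(w) = -(5/12)w^2 + (5/4)w + 23/3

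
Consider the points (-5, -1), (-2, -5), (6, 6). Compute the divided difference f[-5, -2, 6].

f[-5,-2] = (-5 - (-1)) / (-2 - (-5)) = -4/3
f[-2,6] = (6 - (-5)) / (6 - (-2)) = 11/8
f[-5,-2,6] = (11/8 - (-4/3)) / (6 - (-5)) = 65/264

65/264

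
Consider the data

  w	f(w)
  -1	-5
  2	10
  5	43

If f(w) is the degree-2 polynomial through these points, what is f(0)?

-2

Using Newton's divided-difference form:
f[-1,2] = (10 - (-5)) / (2 - (-1)) = 5
f[2,5] = (43 - 10) / (5 - 2) = 11
f[-1,2,5] = (11 - 5) / (5 - (-1)) = 1
f(0) = -5 + 5·(1) + 1·(1)·(-2) = -2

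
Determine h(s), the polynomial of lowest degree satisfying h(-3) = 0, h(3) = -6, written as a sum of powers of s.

L_0(s) = (s - 3) / [-6] = -(1/6)s + 1/2
L_1(s) = (s + 3) / [6] = (1/6)s + 1/2
h(s) = 0·L_0 + (-6)·L_1
  0·L_0(s) = 0
  (-6)·L_1(s) = -s - 3
Adding term by term: -s - 3

h(s) = -s - 3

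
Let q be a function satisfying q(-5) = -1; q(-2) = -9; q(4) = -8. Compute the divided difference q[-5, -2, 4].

q[-5,-2] = (-9 - (-1)) / (-2 - (-5)) = -8/3
q[-2,4] = (-8 - (-9)) / (4 - (-2)) = 1/6
q[-5,-2,4] = (1/6 - (-8/3)) / (4 - (-5)) = 17/54

17/54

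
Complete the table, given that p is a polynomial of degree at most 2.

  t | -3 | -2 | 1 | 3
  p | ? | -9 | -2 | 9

The 3 known values determine p uniquely (degree ≤ 2).
L_0(-3) = (-4)·(-6)/[(-3)·(-5)] = 8/5
L_1(-3) = (-1)·(-6)/[(3)·(-2)] = -1
L_2(-3) = (-1)·(-4)/[(5)·(2)] = 2/5
Sum: (-9)·(8/5) + (-2)·(-1) + 9·(2/5) = -44/5

-44/5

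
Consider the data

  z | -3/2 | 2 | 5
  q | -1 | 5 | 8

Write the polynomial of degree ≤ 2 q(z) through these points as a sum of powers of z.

Build the Lagrange basis polynomials:
L_0(z) = (z - 2)(z - 5) / [91/4] = (4/91)z^2 - (4/13)z + 40/91
L_1(z) = (z + 3/2)(z - 5) / [-21/2] = -(2/21)z^2 + (1/3)z + 5/7
L_2(z) = (z + 3/2)(z - 2) / [39/2] = (2/39)z^2 - (1/39)z - 2/13
q(z) = (-1)·L_0 + 5·L_1 + 8·L_2
  (-1)·L_0(z) = -(4/91)z^2 + (4/13)z - 40/91
  5·L_1(z) = -(10/21)z^2 + (5/3)z + 25/7
  8·L_2(z) = (16/39)z^2 - (8/39)z - 16/13
Adding term by term: -(10/91)z^2 + (23/13)z + 173/91

q(z) = -(10/91)z^2 + (23/13)z + 173/91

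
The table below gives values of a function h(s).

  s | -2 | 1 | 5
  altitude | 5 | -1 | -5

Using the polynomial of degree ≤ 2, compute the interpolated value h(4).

-31/7

Using Newton's divided-difference form:
h[-2,1] = (-1 - 5) / (1 - (-2)) = -2
h[1,5] = (-5 - (-1)) / (5 - 1) = -1
h[-2,1,5] = (-1 - (-2)) / (5 - (-2)) = 1/7
h(4) = 5 + (-2)·(6) + (1/7)·(6)·(3) = -31/7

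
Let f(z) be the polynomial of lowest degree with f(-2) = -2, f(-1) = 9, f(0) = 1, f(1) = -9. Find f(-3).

-49

Using Newton's divided-difference form:
f[-2,-1] = (9 - (-2)) / (-1 - (-2)) = 11
f[-1,0] = (1 - 9) / (0 - (-1)) = -8
f[0,1] = (-9 - 1) / (1 - 0) = -10
f[-2,-1,0] = (-8 - 11) / (0 - (-2)) = -19/2
f[-1,0,1] = (-10 - (-8)) / (1 - (-1)) = -1
f[-2,-1,0,1] = (-1 - (-19/2)) / (1 - (-2)) = 17/6
f(-3) = -2 + 11·(-1) + (-19/2)·(-1)·(-2) + (17/6)·(-1)·(-2)·(-3) = -49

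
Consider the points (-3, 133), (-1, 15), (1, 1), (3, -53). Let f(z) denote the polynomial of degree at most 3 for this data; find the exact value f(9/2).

-1651/8

Using Newton's divided-difference form:
f[-3,-1] = (15 - 133) / (-1 - (-3)) = -59
f[-1,1] = (1 - 15) / (1 - (-1)) = -7
f[1,3] = (-53 - 1) / (3 - 1) = -27
f[-3,-1,1] = (-7 - (-59)) / (1 - (-3)) = 13
f[-1,1,3] = (-27 - (-7)) / (3 - (-1)) = -5
f[-3,-1,1,3] = (-5 - 13) / (3 - (-3)) = -3
f(9/2) = 133 + (-59)·(15/2) + 13·(15/2)·(11/2) + (-3)·(15/2)·(11/2)·(7/2) = -1651/8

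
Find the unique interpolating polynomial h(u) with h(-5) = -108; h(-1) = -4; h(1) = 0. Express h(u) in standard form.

L_0(u) = (u + 1)(u - 1) / [24] = (1/24)u^2 - 1/24
L_1(u) = (u + 5)(u - 1) / [-8] = -(1/8)u^2 - (1/2)u + 5/8
L_2(u) = (u + 5)(u + 1) / [12] = (1/12)u^2 + (1/2)u + 5/12
h(u) = (-108)·L_0 + (-4)·L_1 + 0·L_2
  (-108)·L_0(u) = -(9/2)u^2 + 9/2
  (-4)·L_1(u) = (1/2)u^2 + 2u - 5/2
  0·L_2(u) = 0
Adding term by term: -4u^2 + 2u + 2

h(u) = -4u^2 + 2u + 2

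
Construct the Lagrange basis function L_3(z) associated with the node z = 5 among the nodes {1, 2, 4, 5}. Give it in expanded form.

L_3(z) = (1/12)z^3 - (7/12)z^2 + (7/6)z - 2/3

L_3(z) = (z - 1)(z - 2)(z - 4) / [(4)·(3)·(1)]
       = (z^3 - 7z^2 + 14z - 8) / (12)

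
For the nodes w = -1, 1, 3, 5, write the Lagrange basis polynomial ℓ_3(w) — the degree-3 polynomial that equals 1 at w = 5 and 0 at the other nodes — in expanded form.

ℓ_3(w) = (w + 1)(w - 1)(w - 3) / [(6)·(4)·(2)]
       = (w^3 - 3w^2 - w + 3) / (48)

ℓ_3(w) = (1/48)w^3 - (1/16)w^2 - (1/48)w + 1/16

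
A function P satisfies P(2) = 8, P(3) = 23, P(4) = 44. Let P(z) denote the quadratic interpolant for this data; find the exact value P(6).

Evaluate each Lagrange basis at z = 6:
L_0(6) = (3)·(2)/[(-1)·(-2)] = 3
L_1(6) = (4)·(2)/[(1)·(-1)] = -8
L_2(6) = (4)·(3)/[(2)·(1)] = 6
Sum: 8·(3) + 23·(-8) + 44·(6) = 104

104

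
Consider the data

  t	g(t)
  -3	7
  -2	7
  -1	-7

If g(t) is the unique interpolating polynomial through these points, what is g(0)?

Evaluate each Lagrange basis at t = 0:
L_0(0) = (2)·(1)/[(-1)·(-2)] = 1
L_1(0) = (3)·(1)/[(1)·(-1)] = -3
L_2(0) = (3)·(2)/[(2)·(1)] = 3
Sum: 7·(1) + 7·(-3) + (-7)·(3) = -35

-35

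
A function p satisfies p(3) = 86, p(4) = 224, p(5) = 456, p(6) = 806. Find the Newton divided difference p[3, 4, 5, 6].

p[3,4] = (224 - 86) / (4 - 3) = 138
p[4,5] = (456 - 224) / (5 - 4) = 232
p[5,6] = (806 - 456) / (6 - 5) = 350
p[3,4,5] = (232 - 138) / (5 - 3) = 47
p[4,5,6] = (350 - 232) / (6 - 4) = 59
p[3,4,5,6] = (59 - 47) / (6 - 3) = 4

4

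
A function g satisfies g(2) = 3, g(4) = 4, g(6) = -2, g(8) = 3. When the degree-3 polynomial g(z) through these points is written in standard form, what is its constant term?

L_0(z) = (z - 4)(z - 6)(z - 8) / [-48] = -(1/48)z^3 + (3/8)z^2 - (13/6)z + 4
L_1(z) = (z - 2)(z - 6)(z - 8) / [16] = (1/16)z^3 - z^2 + (19/4)z - 6
L_2(z) = (z - 2)(z - 4)(z - 8) / [-16] = -(1/16)z^3 + (7/8)z^2 - (7/2)z + 4
L_3(z) = (z - 2)(z - 4)(z - 6) / [48] = (1/48)z^3 - (1/4)z^2 + (11/12)z - 1
g(z) = 3·L_0 + 4·L_1 + (-2)·L_2 + 3·L_3
Only the constant term is needed; take it from each L_i and combine:
3·(4) + 4·(-6) + (-2)·(4) + 3·(-1) = -23

-23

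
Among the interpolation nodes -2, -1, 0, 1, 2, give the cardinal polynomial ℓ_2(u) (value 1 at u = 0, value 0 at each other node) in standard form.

ℓ_2(u) = (u + 2)(u + 1)(u - 1)(u - 2) / [(2)·(1)·(-1)·(-2)]
       = (u^4 - 5u^2 + 4) / (4)

ℓ_2(u) = (1/4)u^4 - (5/4)u^2 + 1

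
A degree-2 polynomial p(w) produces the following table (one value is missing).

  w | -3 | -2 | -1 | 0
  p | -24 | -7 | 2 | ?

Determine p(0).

The 3 known values determine p uniquely (degree ≤ 2).
Evaluate each Lagrange basis at w = 0:
L_0(0) = (2)·(1)/[(-1)·(-2)] = 1
L_1(0) = (3)·(1)/[(1)·(-1)] = -3
L_2(0) = (3)·(2)/[(2)·(1)] = 3
Sum: (-24)·(1) + (-7)·(-3) + 2·(3) = 3

3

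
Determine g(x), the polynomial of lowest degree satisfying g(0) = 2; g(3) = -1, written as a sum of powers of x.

g(x) = -x + 2

L_0(x) = (x - 3) / [-3] = -(1/3)x + 1
L_1(x) = x / [3] = (1/3)x
g(x) = 2·L_0 + (-1)·L_1
  2·L_0(x) = -(2/3)x + 2
  (-1)·L_1(x) = -(1/3)x
Adding term by term: -x + 2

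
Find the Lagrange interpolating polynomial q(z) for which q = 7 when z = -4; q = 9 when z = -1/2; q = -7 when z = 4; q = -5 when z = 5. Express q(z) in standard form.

Build the Lagrange basis polynomials:
L_0(z) = (z + 1/2)(z - 4)(z - 5) / [-252] = -(1/252)z^3 + (17/504)z^2 - (31/504)z - 5/126
L_1(z) = (z + 4)(z - 4)(z - 5) / [693/8] = (8/693)z^3 - (40/693)z^2 - (128/693)z + 640/693
L_2(z) = (z + 4)(z + 1/2)(z - 5) / [-36] = -(1/36)z^3 + (1/72)z^2 + (41/72)z + 5/18
L_3(z) = (z + 4)(z + 1/2)(z - 4) / [99/2] = (2/99)z^3 + (1/99)z^2 - (32/99)z - 16/99
q(z) = 7·L_0 + 9·L_1 + (-7)·L_2 + (-5)·L_3
  7·L_0(z) = -(1/36)z^3 + (17/72)z^2 - (31/72)z - 5/18
  9·L_1(z) = (8/77)z^3 - (40/77)z^2 - (128/77)z + 640/77
  (-7)·L_2(z) = (7/36)z^3 - (7/72)z^2 - (287/72)z - 35/18
  (-5)·L_3(z) = -(10/99)z^3 - (5/99)z^2 + (160/99)z + 80/99
Adding term by term: (235/1386)z^3 - (1195/2772)z^2 - (12371/2772)z + 2**(169/965)*3**(962/965)*5**(178/193)*7**(927/965)/14

q(z) = (235/1386)z^3 - (1195/2772)z^2 - (12371/2772)z + 2**(169/965)*3**(962/965)*5**(178/193)*7**(927/965)/14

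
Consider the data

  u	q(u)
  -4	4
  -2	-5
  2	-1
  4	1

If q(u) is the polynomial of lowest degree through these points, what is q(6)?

-13/3

Evaluate each Lagrange basis at u = 6:
L_0(6) = (8)·(4)·(2)/[(-2)·(-6)·(-8)] = -2/3
L_1(6) = (10)·(4)·(2)/[(2)·(-4)·(-6)] = 5/3
L_2(6) = (10)·(8)·(2)/[(6)·(4)·(-2)] = -10/3
L_3(6) = (10)·(8)·(4)/[(8)·(6)·(2)] = 10/3
Sum: 4·(-2/3) + (-5)·(5/3) + (-1)·(-10/3) + 1·(10/3) = -13/3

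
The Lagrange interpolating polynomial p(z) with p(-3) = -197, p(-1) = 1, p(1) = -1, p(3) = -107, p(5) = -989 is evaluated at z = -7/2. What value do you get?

-2897/8

L_0(-7/2) = (-5/2)·(-9/2)·(-13/2)·(-17/2)/[(-2)·(-4)·(-6)·(-8)] = 3315/2048
L_1(-7/2) = (-1/2)·(-9/2)·(-13/2)·(-17/2)/[(2)·(-2)·(-4)·(-6)] = -663/512
L_2(-7/2) = (-1/2)·(-5/2)·(-13/2)·(-17/2)/[(4)·(2)·(-2)·(-4)] = 1105/1024
L_3(-7/2) = (-1/2)·(-5/2)·(-9/2)·(-17/2)/[(6)·(4)·(2)·(-2)] = -255/512
L_4(-7/2) = (-1/2)·(-5/2)·(-9/2)·(-13/2)/[(8)·(6)·(4)·(2)] = 195/2048
Sum: (-197)·(3315/2048) + 1·(-663/512) + (-1)·(1105/1024) + (-107)·(-255/512) + (-989)·(195/2048) = -2897/8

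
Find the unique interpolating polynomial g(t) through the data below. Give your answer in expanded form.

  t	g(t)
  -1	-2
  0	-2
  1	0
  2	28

Build the Lagrange basis polynomials:
L_0(t) = t(t - 1)(t - 2) / [-6] = -(1/6)t^3 + (1/2)t^2 - (1/3)t
L_1(t) = (t + 1)(t - 1)(t - 2) / [2] = (1/2)t^3 - t^2 - (1/2)t + 1
L_2(t) = (t + 1)t(t - 2) / [-2] = -(1/2)t^3 + (1/2)t^2 + t
L_3(t) = (t + 1)t(t - 1) / [6] = (1/6)t^3 - (1/6)t
g(t) = (-2)·L_0 + (-2)·L_1 + 0·L_2 + 28·L_3
  (-2)·L_0(t) = (1/3)t^3 - t^2 + (2/3)t
  (-2)·L_1(t) = -t^3 + 2t^2 + t - 2
  0·L_2(t) = 0
  28·L_3(t) = (14/3)t^3 - (14/3)t
Adding term by term: 4t^3 + t^2 - 3t - 2

g(t) = 4t^3 + t^2 - 3t - 2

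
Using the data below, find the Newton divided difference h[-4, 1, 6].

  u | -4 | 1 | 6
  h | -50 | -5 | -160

h[-4,1] = (-5 - (-50)) / (1 - (-4)) = 9
h[1,6] = (-160 - (-5)) / (6 - 1) = -31
h[-4,1,6] = (-31 - 9) / (6 - (-4)) = -4

-4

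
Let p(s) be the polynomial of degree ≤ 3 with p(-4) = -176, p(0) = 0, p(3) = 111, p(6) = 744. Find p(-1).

-5

Evaluate each Lagrange basis at s = -1:
L_0(-1) = (-1)·(-4)·(-7)/[(-4)·(-7)·(-10)] = 1/10
L_1(-1) = (3)·(-4)·(-7)/[(4)·(-3)·(-6)] = 7/6
L_2(-1) = (3)·(-1)·(-7)/[(7)·(3)·(-3)] = -1/3
L_3(-1) = (3)·(-1)·(-4)/[(10)·(6)·(3)] = 1/15
Sum: (-176)·(1/10) + 0 + 111·(-1/3) + 744·(1/15) = -5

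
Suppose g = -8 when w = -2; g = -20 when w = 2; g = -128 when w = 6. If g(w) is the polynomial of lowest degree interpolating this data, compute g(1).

Evaluate each Lagrange basis at w = 1:
L_0(1) = (-1)·(-5)/[(-4)·(-8)] = 5/32
L_1(1) = (3)·(-5)/[(4)·(-4)] = 15/16
L_2(1) = (3)·(-1)/[(8)·(4)] = -3/32
Sum: (-8)·(5/32) + (-20)·(15/16) + (-128)·(-3/32) = -8

-8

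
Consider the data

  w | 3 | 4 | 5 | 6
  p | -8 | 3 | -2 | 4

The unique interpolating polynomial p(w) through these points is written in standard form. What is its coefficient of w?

557/2

Build the Lagrange basis polynomials:
L_0(w) = (w - 4)(w - 5)(w - 6) / [-6] = -(1/6)w^3 + (5/2)w^2 - (37/3)w + 20
L_1(w) = (w - 3)(w - 5)(w - 6) / [2] = (1/2)w^3 - 7w^2 + (63/2)w - 45
L_2(w) = (w - 3)(w - 4)(w - 6) / [-2] = -(1/2)w^3 + (13/2)w^2 - 27w + 36
L_3(w) = (w - 3)(w - 4)(w - 5) / [6] = (1/6)w^3 - 2w^2 + (47/6)w - 10
p(w) = (-8)·L_0 + 3·L_1 + (-2)·L_2 + 4·L_3
Only the coefficient of w is needed; take it from each L_i and combine:
(-8)·(-37/3) + 3·(63/2) + (-2)·(-27) + 4·(47/6) = 557/2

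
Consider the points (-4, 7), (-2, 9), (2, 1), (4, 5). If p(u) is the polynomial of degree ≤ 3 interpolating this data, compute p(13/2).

Evaluate each Lagrange basis at u = 13/2:
L_0(13/2) = (17/2)·(9/2)·(5/2)/[(-2)·(-6)·(-8)] = -255/256
L_1(13/2) = (21/2)·(9/2)·(5/2)/[(2)·(-4)·(-6)] = 315/128
L_2(13/2) = (21/2)·(17/2)·(5/2)/[(6)·(4)·(-2)] = -595/128
L_3(13/2) = (21/2)·(17/2)·(9/2)/[(8)·(6)·(2)] = 1071/256
Sum: 7·(-255/256) + 9·(315/128) + 1·(-595/128) + 5·(1071/256) = 4025/128

4025/128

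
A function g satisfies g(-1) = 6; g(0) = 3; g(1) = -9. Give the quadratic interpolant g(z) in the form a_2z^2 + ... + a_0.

Build the Lagrange basis polynomials:
L_0(z) = z(z - 1) / [2] = (1/2)z^2 - (1/2)z
L_1(z) = (z + 1)(z - 1) / [-1] = -z^2 + 1
L_2(z) = (z + 1)z / [2] = (1/2)z^2 + (1/2)z
g(z) = 6·L_0 + 3·L_1 + (-9)·L_2
  6·L_0(z) = 3z^2 - 3z
  3·L_1(z) = -3z^2 + 3
  (-9)·L_2(z) = -(9/2)z^2 - (9/2)z
Adding term by term: -(9/2)z^2 - (15/2)z + 3

g(z) = -(9/2)z^2 - (15/2)z + 3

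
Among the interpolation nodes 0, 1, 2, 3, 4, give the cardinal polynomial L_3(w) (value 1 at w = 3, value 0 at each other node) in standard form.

L_3(w) = -(1/6)w^4 + (7/6)w^3 - (7/3)w^2 + (4/3)w

L_3(w) = w(w - 1)(w - 2)(w - 4) / [(3)·(2)·(1)·(-1)]
       = (w^4 - 7w^3 + 14w^2 - 8w) / (-6)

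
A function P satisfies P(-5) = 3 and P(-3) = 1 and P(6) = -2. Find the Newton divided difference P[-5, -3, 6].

P[-5,-3] = (1 - 3) / (-3 - (-5)) = -1
P[-3,6] = (-2 - 1) / (6 - (-3)) = -1/3
P[-5,-3,6] = (-1/3 - (-1)) / (6 - (-5)) = 2/33

2/33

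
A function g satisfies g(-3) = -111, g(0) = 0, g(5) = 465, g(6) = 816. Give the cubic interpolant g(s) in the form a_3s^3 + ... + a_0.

Build the Lagrange basis polynomials:
L_0(s) = s(s - 5)(s - 6) / [-216] = -(1/216)s^3 + (11/216)s^2 - (5/36)s
L_1(s) = (s + 3)(s - 5)(s - 6) / [90] = (1/90)s^3 - (4/45)s^2 - (1/30)s + 1
L_2(s) = (s + 3)s(s - 6) / [-40] = -(1/40)s^3 + (3/40)s^2 + (9/20)s
L_3(s) = (s + 3)s(s - 5) / [54] = (1/54)s^3 - (1/27)s^2 - (5/18)s
g(s) = (-111)·L_0 + 0·L_1 + 465·L_2 + 816·L_3
  (-111)·L_0(s) = (37/72)s^3 - (407/72)s^2 + (185/12)s
  0·L_1(s) = 0
  465·L_2(s) = -(93/8)s^3 + (279/8)s^2 + (837/4)s
  816·L_3(s) = (136/9)s^3 - (272/9)s^2 - (680/3)s
Adding term by term: 4s^3 - s^2 - 2s

g(s) = 4s^3 - s^2 - 2s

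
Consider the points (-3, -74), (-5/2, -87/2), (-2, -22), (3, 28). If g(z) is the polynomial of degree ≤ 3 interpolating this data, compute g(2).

Evaluate each Lagrange basis at z = 2:
L_0(2) = (9/2)·(4)·(-1)/[(-1/2)·(-1)·(-6)] = 6
L_1(2) = (5)·(4)·(-1)/[(1/2)·(-1/2)·(-11/2)] = -160/11
L_2(2) = (5)·(9/2)·(-1)/[(1)·(1/2)·(-5)] = 9
L_3(2) = (5)·(9/2)·(4)/[(6)·(11/2)·(5)] = 6/11
Sum: (-74)·(6) + (-87/2)·(-160/11) + (-22)·(9) + 28·(6/11) = 6

6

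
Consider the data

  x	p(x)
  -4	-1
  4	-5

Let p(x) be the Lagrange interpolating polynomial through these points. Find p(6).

-6

L_0(6) = (2)/[(-8)] = -1/4
L_1(6) = (10)/[(8)] = 5/4
Sum: (-1)·(-1/4) + (-5)·(5/4) = -6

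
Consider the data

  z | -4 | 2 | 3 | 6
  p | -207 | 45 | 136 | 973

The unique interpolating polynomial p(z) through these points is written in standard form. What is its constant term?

1

L_0(z) = (z - 2)(z - 3)(z - 6) / [-420] = -(1/420)z^3 + (11/420)z^2 - (3/35)z + 3/35
L_1(z) = (z + 4)(z - 3)(z - 6) / [24] = (1/24)z^3 - (5/24)z^2 - (3/4)z + 3
L_2(z) = (z + 4)(z - 2)(z - 6) / [-21] = -(1/21)z^3 + (4/21)z^2 + (20/21)z - 16/7
L_3(z) = (z + 4)(z - 2)(z - 3) / [120] = (1/120)z^3 - (1/120)z^2 - (7/60)z + 1/5
p(z) = (-207)·L_0 + 45·L_1 + 136·L_2 + 973·L_3
Only the constant term is needed; take it from each L_i and combine:
(-207)·(3/35) + 45·(3) + 136·(-16/7) + 973·(1/5) = 1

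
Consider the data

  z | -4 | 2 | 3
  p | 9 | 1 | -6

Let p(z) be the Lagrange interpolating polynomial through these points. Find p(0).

71/7

L_0(0) = (-2)·(-3)/[(-6)·(-7)] = 1/7
L_1(0) = (4)·(-3)/[(6)·(-1)] = 2
L_2(0) = (4)·(-2)/[(7)·(1)] = -8/7
Sum: 9·(1/7) + 1·(2) + (-6)·(-8/7) = 71/7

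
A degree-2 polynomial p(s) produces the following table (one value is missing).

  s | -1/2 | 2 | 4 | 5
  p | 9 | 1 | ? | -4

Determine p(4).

The 3 known values determine p uniquely (degree ≤ 2).
L_0(4) = (2)·(-1)/[(-5/2)·(-11/2)] = -8/55
L_1(4) = (9/2)·(-1)/[(5/2)·(-3)] = 3/5
L_2(4) = (9/2)·(2)/[(11/2)·(3)] = 6/11
Sum: 9·(-8/55) + 1·(3/5) + (-4)·(6/11) = -159/55

-159/55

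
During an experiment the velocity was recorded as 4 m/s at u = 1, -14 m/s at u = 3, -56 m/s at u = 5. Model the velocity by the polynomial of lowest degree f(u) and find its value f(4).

-32

Using Newton's divided-difference form:
f[1,3] = (-14 - 4) / (3 - 1) = -9
f[3,5] = (-56 - (-14)) / (5 - 3) = -21
f[1,3,5] = (-21 - (-9)) / (5 - 1) = -3
f(4) = 4 + (-9)·(3) + (-3)·(3)·(1) = -32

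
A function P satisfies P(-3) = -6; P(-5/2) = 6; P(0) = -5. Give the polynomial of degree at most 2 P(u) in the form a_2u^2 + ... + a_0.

Build the Lagrange basis polynomials:
L_0(u) = (u + 5/2)u / [3/2] = (2/3)u^2 + (5/3)u
L_1(u) = (u + 3)u / [-5/4] = -(4/5)u^2 - (12/5)u
L_2(u) = (u + 3)(u + 5/2) / [15/2] = (2/15)u^2 + (11/15)u + 1
P(u) = (-6)·L_0 + 6·L_1 + (-5)·L_2
  (-6)·L_0(u) = -4u^2 - 10u
  6·L_1(u) = -(24/5)u^2 - (72/5)u
  (-5)·L_2(u) = -(2/3)u^2 - (11/3)u - 5
Adding term by term: -(142/15)u^2 - (421/15)u - 5

P(u) = -(142/15)u^2 - (421/15)u - 5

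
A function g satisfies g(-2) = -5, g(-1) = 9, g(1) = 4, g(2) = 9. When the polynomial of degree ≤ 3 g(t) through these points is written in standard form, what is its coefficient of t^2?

Build the Lagrange basis polynomials:
L_0(t) = (t + 1)(t - 1)(t - 2) / [-12] = -(1/12)t^3 + (1/6)t^2 + (1/12)t - 1/6
L_1(t) = (t + 2)(t - 1)(t - 2) / [6] = (1/6)t^3 - (1/6)t^2 - (2/3)t + 2/3
L_2(t) = (t + 2)(t + 1)(t - 2) / [-6] = -(1/6)t^3 - (1/6)t^2 + (2/3)t + 2/3
L_3(t) = (t + 2)(t + 1)(t - 1) / [12] = (1/12)t^3 + (1/6)t^2 - (1/12)t - 1/6
g(t) = (-5)·L_0 + 9·L_1 + 4·L_2 + 9·L_3
Only the coefficient of t^2 is needed; take it from each L_i and combine:
(-5)·(1/6) + 9·(-1/6) + 4·(-1/6) + 9·(1/6) = -3/2

-3/2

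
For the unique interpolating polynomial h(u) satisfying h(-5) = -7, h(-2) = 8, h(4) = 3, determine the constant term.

L_0(u) = (u + 2)(u - 4) / [27] = (1/27)u^2 - (2/27)u - 8/27
L_1(u) = (u + 5)(u - 4) / [-18] = -(1/18)u^2 - (1/18)u + 10/9
L_2(u) = (u + 5)(u + 2) / [54] = (1/54)u^2 + (7/54)u + 5/27
h(u) = (-7)·L_0 + 8·L_1 + 3·L_2
Only the constant term is needed; take it from each L_i and combine:
(-7)·(-8/27) + 8·(10/9) + 3·(5/27) = 311/27

311/27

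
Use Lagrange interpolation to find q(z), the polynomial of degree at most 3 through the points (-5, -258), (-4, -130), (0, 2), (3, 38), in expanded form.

q(z) = 2z^3 - z^2 - 3z + 2

Build the Lagrange basis polynomials:
L_0(z) = (z + 4)z(z - 3) / [-40] = -(1/40)z^3 - (1/40)z^2 + (3/10)z
L_1(z) = (z + 5)z(z - 3) / [28] = (1/28)z^3 + (1/14)z^2 - (15/28)z
L_2(z) = (z + 5)(z + 4)(z - 3) / [-60] = -(1/60)z^3 - (1/10)z^2 + (7/60)z + 1
L_3(z) = (z + 5)(z + 4)z / [168] = (1/168)z^3 + (3/56)z^2 + (5/42)z
q(z) = (-258)·L_0 + (-130)·L_1 + 2·L_2 + 38·L_3
  (-258)·L_0(z) = (129/20)z^3 + (129/20)z^2 - (387/5)z
  (-130)·L_1(z) = -(65/14)z^3 - (65/7)z^2 + (975/14)z
  2·L_2(z) = -(1/30)z^3 - (1/5)z^2 + (7/30)z + 2
  38·L_3(z) = (19/84)z^3 + (57/28)z^2 + (95/21)z
Adding term by term: 2z^3 - z^2 - 3z + 2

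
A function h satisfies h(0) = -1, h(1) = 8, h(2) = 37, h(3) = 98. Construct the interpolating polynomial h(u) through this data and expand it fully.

Newton's divided differences:
h[0,1] = (8 - (-1)) / (1 - 0) = 9
h[1,2] = (37 - 8) / (2 - 1) = 29
h[2,3] = (98 - 37) / (3 - 2) = 61
h[0,1,2] = (29 - 9) / (2 - 0) = 10
h[1,2,3] = (61 - 29) / (3 - 1) = 16
h[0,1,2,3] = (16 - 10) / (3 - 0) = 2
h(u) = -1 + 9·u + 10·u(u - 1) + 2·u(u - 1)(u - 2)
Expanding: h(u) = 2u^3 + 4u^2 + 3u - 1

h(u) = 2u^3 + 4u^2 + 3u - 1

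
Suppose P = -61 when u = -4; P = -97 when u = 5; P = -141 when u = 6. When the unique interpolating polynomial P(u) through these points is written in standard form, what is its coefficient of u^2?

-4

Build the Lagrange basis polynomials:
L_0(u) = (u - 5)(u - 6) / [90] = (1/90)u^2 - (11/90)u + 1/3
L_1(u) = (u + 4)(u - 6) / [-9] = -(1/9)u^2 + (2/9)u + 8/3
L_2(u) = (u + 4)(u - 5) / [10] = (1/10)u^2 - (1/10)u - 2
P(u) = (-61)·L_0 + (-97)·L_1 + (-141)·L_2
Only the coefficient of u^2 is needed; take it from each L_i and combine:
(-61)·(1/90) + (-97)·(-1/9) + (-141)·(1/10) = -4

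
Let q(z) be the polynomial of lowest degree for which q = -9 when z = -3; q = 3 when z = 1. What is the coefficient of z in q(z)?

3

Build the Lagrange basis polynomials:
L_0(z) = (z - 1) / [-4] = -(1/4)z + 1/4
L_1(z) = (z + 3) / [4] = (1/4)z + 3/4
q(z) = (-9)·L_0 + 3·L_1
Only the coefficient of z is needed; take it from each L_i and combine:
(-9)·(-1/4) + 3·(1/4) = 3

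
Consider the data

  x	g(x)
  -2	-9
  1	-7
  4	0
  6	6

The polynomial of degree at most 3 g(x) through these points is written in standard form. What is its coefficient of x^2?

239/720

Build the Lagrange basis polynomials:
L_0(x) = (x - 1)(x - 4)(x - 6) / [-144] = -(1/144)x^3 + (11/144)x^2 - (17/72)x + 1/6
L_1(x) = (x + 2)(x - 4)(x - 6) / [45] = (1/45)x^3 - (8/45)x^2 + (4/45)x + 16/15
L_2(x) = (x + 2)(x - 1)(x - 6) / [-36] = -(1/36)x^3 + (5/36)x^2 + (2/9)x - 1/3
L_3(x) = (x + 2)(x - 1)(x - 4) / [80] = (1/80)x^3 - (3/80)x^2 - (3/40)x + 1/10
g(x) = (-9)·L_0 + (-7)·L_1 + 0·L_2 + 6·L_3
Only the coefficient of x^2 is needed; take it from each L_i and combine:
(-9)·(11/144) + (-7)·(-8/45) + 0·(5/36) + 6·(-3/80) = 239/720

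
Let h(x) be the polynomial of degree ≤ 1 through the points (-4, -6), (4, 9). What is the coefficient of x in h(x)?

Build the Lagrange basis polynomials:
L_0(x) = (x - 4) / [-8] = -(1/8)x + 1/2
L_1(x) = (x + 4) / [8] = (1/8)x + 1/2
h(x) = (-6)·L_0 + 9·L_1
Only the coefficient of x is needed; take it from each L_i and combine:
(-6)·(-1/8) + 9·(1/8) = 15/8

15/8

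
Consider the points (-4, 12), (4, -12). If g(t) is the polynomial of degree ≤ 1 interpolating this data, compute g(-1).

3

L_0(-1) = (-5)/[(-8)] = 5/8
L_1(-1) = (3)/[(8)] = 3/8
Sum: 12·(5/8) + (-12)·(3/8) = 3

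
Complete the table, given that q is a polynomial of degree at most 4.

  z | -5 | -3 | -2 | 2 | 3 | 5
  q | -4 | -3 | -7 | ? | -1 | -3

The 5 known values determine q uniquely (degree ≤ 4).
Evaluate each Lagrange basis at z = 2:
L_0(2) = (5)·(4)·(-1)·(-3)/[(-2)·(-3)·(-8)·(-10)] = 1/8
L_1(2) = (7)·(4)·(-1)·(-3)/[(2)·(-1)·(-6)·(-8)] = -7/8
L_2(2) = (7)·(5)·(-1)·(-3)/[(3)·(1)·(-5)·(-7)] = 1
L_3(2) = (7)·(5)·(4)·(-3)/[(8)·(6)·(5)·(-2)] = 7/8
L_4(2) = (7)·(5)·(4)·(-1)/[(10)·(8)·(7)·(2)] = -1/8
Sum: (-4)·(1/8) + (-3)·(-7/8) + (-7)·(1) + (-1)·(7/8) + (-3)·(-1/8) = -43/8

-43/8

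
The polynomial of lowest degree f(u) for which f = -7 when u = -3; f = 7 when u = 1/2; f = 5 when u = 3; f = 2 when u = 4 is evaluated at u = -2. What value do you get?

-34/49

Using Newton's divided-difference form:
f[-3,1/2] = (7 - (-7)) / (1/2 - (-3)) = 4
f[1/2,3] = (5 - 7) / (3 - 1/2) = -4/5
f[3,4] = (2 - 5) / (4 - 3) = -3
f[-3,1/2,3] = (-4/5 - 4) / (3 - (-3)) = -4/5
f[1/2,3,4] = (-3 - (-4/5)) / (4 - 1/2) = -22/35
f[-3,1/2,3,4] = (-22/35 - (-4/5)) / (4 - (-3)) = 6/245
f(-2) = -7 + 4·(1) + (-4/5)·(1)·(-5/2) + (6/245)·(1)·(-5/2)·(-5) = -34/49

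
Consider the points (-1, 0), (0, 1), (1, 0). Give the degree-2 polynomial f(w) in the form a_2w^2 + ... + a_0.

f(w) = -w^2 + 1

Build the Lagrange basis polynomials:
L_0(w) = w(w - 1) / [2] = (1/2)w^2 - (1/2)w
L_1(w) = (w + 1)(w - 1) / [-1] = -w^2 + 1
L_2(w) = (w + 1)w / [2] = (1/2)w^2 + (1/2)w
f(w) = 0·L_0 + 1·L_1 + 0·L_2
  0·L_0(w) = 0
  1·L_1(w) = -w^2 + 1
  0·L_2(w) = 0
Adding term by term: -w^2 + 1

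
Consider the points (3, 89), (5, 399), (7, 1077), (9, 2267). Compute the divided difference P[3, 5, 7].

P[3,5] = (399 - 89) / (5 - 3) = 155
P[5,7] = (1077 - 399) / (7 - 5) = 339
P[3,5,7] = (339 - 155) / (7 - 3) = 46

46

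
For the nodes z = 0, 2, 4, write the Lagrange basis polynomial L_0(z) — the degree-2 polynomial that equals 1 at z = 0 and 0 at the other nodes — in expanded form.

L_0(z) = (z - 2)(z - 4) / [(-2)·(-4)]
       = (z^2 - 6z + 8) / (8)

L_0(z) = (1/8)z^2 - (3/4)z + 1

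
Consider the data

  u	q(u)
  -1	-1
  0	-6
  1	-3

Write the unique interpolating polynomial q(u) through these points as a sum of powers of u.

L_0(u) = u(u - 1) / [2] = (1/2)u^2 - (1/2)u
L_1(u) = (u + 1)(u - 1) / [-1] = -u^2 + 1
L_2(u) = (u + 1)u / [2] = (1/2)u^2 + (1/2)u
q(u) = (-1)·L_0 + (-6)·L_1 + (-3)·L_2
  (-1)·L_0(u) = -(1/2)u^2 + (1/2)u
  (-6)·L_1(u) = 6u^2 - 6
  (-3)·L_2(u) = -(3/2)u^2 - (3/2)u
Adding term by term: 4u^2 - u - 6

q(u) = 4u^2 - u - 6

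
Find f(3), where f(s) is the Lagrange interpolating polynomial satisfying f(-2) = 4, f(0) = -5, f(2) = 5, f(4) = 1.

109/16

Evaluate each Lagrange basis at s = 3:
L_0(3) = (3)·(1)·(-1)/[(-2)·(-4)·(-6)] = 1/16
L_1(3) = (5)·(1)·(-1)/[(2)·(-2)·(-4)] = -5/16
L_2(3) = (5)·(3)·(-1)/[(4)·(2)·(-2)] = 15/16
L_3(3) = (5)·(3)·(1)/[(6)·(4)·(2)] = 5/16
Sum: 4·(1/16) + (-5)·(-5/16) + 5·(15/16) + 1·(5/16) = 109/16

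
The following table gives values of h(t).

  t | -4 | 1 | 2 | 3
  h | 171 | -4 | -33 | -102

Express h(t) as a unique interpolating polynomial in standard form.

h(t) = -3t^3 - 2t^2 - 2t + 3

L_0(t) = (t - 1)(t - 2)(t - 3) / [-210] = -(1/210)t^3 + (1/35)t^2 - (11/210)t + 1/35
L_1(t) = (t + 4)(t - 2)(t - 3) / [10] = (1/10)t^3 - (1/10)t^2 - (7/5)t + 12/5
L_2(t) = (t + 4)(t - 1)(t - 3) / [-6] = -(1/6)t^3 + (13/6)t - 2
L_3(t) = (t + 4)(t - 1)(t - 2) / [14] = (1/14)t^3 + (1/14)t^2 - (5/7)t + 4/7
h(t) = 171·L_0 + (-4)·L_1 + (-33)·L_2 + (-102)·L_3
  171·L_0(t) = -(57/70)t^3 + (171/35)t^2 - (627/70)t + 171/35
  (-4)·L_1(t) = -(2/5)t^3 + (2/5)t^2 + (28/5)t - 48/5
  (-33)·L_2(t) = (11/2)t^3 - (143/2)t + 66
  (-102)·L_3(t) = -(51/7)t^3 - (51/7)t^2 + (510/7)t - 408/7
Adding term by term: -3t^3 - 2t^2 - 2t + 3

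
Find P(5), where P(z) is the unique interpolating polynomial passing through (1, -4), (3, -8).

-12

L_0(5) = (2)/[(-2)] = -1
L_1(5) = (4)/[(2)] = 2
Sum: (-4)·(-1) + (-8)·(2) = -12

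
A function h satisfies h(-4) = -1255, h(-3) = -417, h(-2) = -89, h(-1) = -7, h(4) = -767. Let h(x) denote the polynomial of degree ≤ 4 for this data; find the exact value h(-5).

-2963

Using Newton's divided-difference form:
h[-4,-3] = (-417 - (-1255)) / (-3 - (-4)) = 838
h[-3,-2] = (-89 - (-417)) / (-2 - (-3)) = 328
h[-2,-1] = (-7 - (-89)) / (-1 - (-2)) = 82
h[-1,4] = (-767 - (-7)) / (4 - (-1)) = -152
h[-4,-3,-2] = (328 - 838) / (-2 - (-4)) = -255
h[-3,-2,-1] = (82 - 328) / (-1 - (-3)) = -123
h[-2,-1,4] = (-152 - 82) / (4 - (-2)) = -39
h[-4,-3,-2,-1] = (-123 - (-255)) / (-1 - (-4)) = 44
h[-3,-2,-1,4] = (-39 - (-123)) / (4 - (-3)) = 12
h[-4,-3,-2,-1,4] = (12 - 44) / (4 - (-4)) = -4
h(-5) = -1255 + 838·(-1) + (-255)·(-1)·(-2) + 44·(-1)·(-2)·(-3) + (-4)·(-1)·(-2)·(-3)·(-4) = -2963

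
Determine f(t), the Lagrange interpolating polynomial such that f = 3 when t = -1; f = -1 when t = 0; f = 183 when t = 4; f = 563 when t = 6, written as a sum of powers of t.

Build the Lagrange basis polynomials:
L_0(t) = t(t - 4)(t - 6) / [-35] = -(1/35)t^3 + (2/7)t^2 - (24/35)t
L_1(t) = (t + 1)(t - 4)(t - 6) / [24] = (1/24)t^3 - (3/8)t^2 + (7/12)t + 1
L_2(t) = (t + 1)t(t - 6) / [-40] = -(1/40)t^3 + (1/8)t^2 + (3/20)t
L_3(t) = (t + 1)t(t - 4) / [84] = (1/84)t^3 - (1/28)t^2 - (1/21)t
f(t) = 3·L_0 + (-1)·L_1 + 183·L_2 + 563·L_3
  3·L_0(t) = -(3/35)t^3 + (6/7)t^2 - (72/35)t
  (-1)·L_1(t) = -(1/24)t^3 + (3/8)t^2 - (7/12)t - 1
  183·L_2(t) = -(183/40)t^3 + (183/8)t^2 + (549/20)t
  563·L_3(t) = (563/84)t^3 - (563/28)t^2 - (563/21)t
Adding term by term: 2t^3 + 4t^2 - 2t - 1

f(t) = 2t^3 + 4t^2 - 2t - 1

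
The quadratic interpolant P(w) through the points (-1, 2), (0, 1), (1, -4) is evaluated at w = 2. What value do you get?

Using Newton's divided-difference form:
P[-1,0] = (1 - 2) / (0 - (-1)) = -1
P[0,1] = (-4 - 1) / (1 - 0) = -5
P[-1,0,1] = (-5 - (-1)) / (1 - (-1)) = -2
P(2) = 2 + (-1)·(3) + (-2)·(3)·(2) = -13

-13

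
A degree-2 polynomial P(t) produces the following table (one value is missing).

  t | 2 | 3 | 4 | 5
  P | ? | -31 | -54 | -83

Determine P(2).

The 3 known values determine P uniquely (degree ≤ 2).
L_0(2) = (-2)·(-3)/[(-1)·(-2)] = 3
L_1(2) = (-1)·(-3)/[(1)·(-1)] = -3
L_2(2) = (-1)·(-2)/[(2)·(1)] = 1
Sum: (-31)·(3) + (-54)·(-3) + (-83)·(1) = -14

-14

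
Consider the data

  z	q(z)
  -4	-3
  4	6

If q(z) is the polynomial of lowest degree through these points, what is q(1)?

21/8

L_0(1) = (-3)/[(-8)] = 3/8
L_1(1) = (5)/[(8)] = 5/8
Sum: (-3)·(3/8) + 6·(5/8) = 21/8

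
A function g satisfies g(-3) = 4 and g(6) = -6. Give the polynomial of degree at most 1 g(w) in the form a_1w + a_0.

Build the Lagrange basis polynomials:
L_0(w) = (w - 6) / [-9] = -(1/9)w + 2/3
L_1(w) = (w + 3) / [9] = (1/9)w + 1/3
g(w) = 4·L_0 + (-6)·L_1
  4·L_0(w) = -(4/9)w + 8/3
  (-6)·L_1(w) = -(2/3)w - 2
Adding term by term: -(10/9)w + 2/3

g(w) = -(10/9)w + 2/3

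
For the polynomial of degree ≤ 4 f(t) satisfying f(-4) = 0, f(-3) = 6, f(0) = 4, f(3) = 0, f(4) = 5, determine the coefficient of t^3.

L_0(t) = (t + 3)t(t - 3)(t - 4) / [224] = (1/224)t^4 - (1/56)t^3 - (9/224)t^2 + (9/56)t
L_1(t) = (t + 4)t(t - 3)(t - 4) / [-126] = -(1/126)t^4 + (1/42)t^3 + (8/63)t^2 - (8/21)t
L_2(t) = (t + 4)(t + 3)(t - 3)(t - 4) / [144] = (1/144)t^4 - (25/144)t^2 + 1
L_3(t) = (t + 4)(t + 3)t(t - 4) / [-126] = -(1/126)t^4 - (1/42)t^3 + (8/63)t^2 + (8/21)t
L_4(t) = (t + 4)(t + 3)t(t - 3) / [224] = (1/224)t^4 + (1/56)t^3 - (9/224)t^2 - (9/56)t
f(t) = 0·L_0 + 6·L_1 + 4·L_2 + 0·L_3 + 5·L_4
Only the coefficient of t^3 is needed; take it from each L_i and combine:
0·(-1/56) + 6·(1/42) + 4·(0) + 0·(-1/42) + 5·(1/56) = 13/56

13/56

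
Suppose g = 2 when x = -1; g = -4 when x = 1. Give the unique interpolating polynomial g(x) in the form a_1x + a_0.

g(x) = -3x - 1

L_0(x) = (x - 1) / [-2] = -(1/2)x + 1/2
L_1(x) = (x + 1) / [2] = (1/2)x + 1/2
g(x) = 2·L_0 + (-4)·L_1
  2·L_0(x) = -x + 1
  (-4)·L_1(x) = -2x - 2
Adding term by term: -3x - 1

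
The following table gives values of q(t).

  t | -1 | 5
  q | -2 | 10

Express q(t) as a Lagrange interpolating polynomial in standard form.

q(t) = 2t

Build the Lagrange basis polynomials:
L_0(t) = (t - 5) / [-6] = -(1/6)t + 5/6
L_1(t) = (t + 1) / [6] = (1/6)t + 1/6
q(t) = (-2)·L_0 + 10·L_1
  (-2)·L_0(t) = (1/3)t - 5/3
  10·L_1(t) = (5/3)t + 5/3
Adding term by term: 2t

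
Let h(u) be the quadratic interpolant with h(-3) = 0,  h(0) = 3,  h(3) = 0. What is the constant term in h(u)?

L_0(u) = u(u - 3) / [18] = (1/18)u^2 - (1/6)u
L_1(u) = (u + 3)(u - 3) / [-9] = -(1/9)u^2 + 1
L_2(u) = (u + 3)u / [18] = (1/18)u^2 + (1/6)u
h(u) = 0·L_0 + 3·L_1 + 0·L_2
Only the constant term is needed; take it from each L_i and combine:
0·(0) + 3·(1) + 0·(0) = 3

3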